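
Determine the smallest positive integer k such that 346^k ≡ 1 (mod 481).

36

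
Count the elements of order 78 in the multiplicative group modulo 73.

φ(73) = 73 − 1 = 72 = 2^3 · 3^2.
(Z/73Z)^× is cyclic (|G| = 72); a cyclic group of order m has exactly φ(d) elements of each order d | m, and none otherwise.
Since 78 ∤ 72, the count is 0.

0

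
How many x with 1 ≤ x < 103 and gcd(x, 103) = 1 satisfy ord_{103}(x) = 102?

32

φ(103) = 103 − 1 = 102 = 2 · 3 · 17.
In a cyclic group of order 102, there are φ(d) elements of order d for each divisor d of 102, and zero for non-divisors.
102 = 2 · 3 · 17 divides 102, and φ(102) = 32.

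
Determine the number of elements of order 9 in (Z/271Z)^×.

6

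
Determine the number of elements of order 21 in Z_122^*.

φ(122) = φ(2)·φ(61) = 1·60 = 60 = 2^2 · 3 · 5.
Since (Z/122Z)^× is cyclic of order 60, the number of elements of order d is φ(d) when d | 60 and 0 otherwise.
21 does not divide 60, so no element of (Z/122Z)^× has order 21.

0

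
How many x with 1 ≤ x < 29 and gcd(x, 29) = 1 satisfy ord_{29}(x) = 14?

φ(29) = 29 − 1 = 28 = 2^2 · 7.
Since (Z/29Z)^× is cyclic of order 28, the number of elements of order d is φ(d) when d | 28 and 0 otherwise.
14 = 2 · 7 divides 28, and φ(14) = 6.

6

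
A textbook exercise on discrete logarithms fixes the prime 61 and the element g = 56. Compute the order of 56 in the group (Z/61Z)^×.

15

Since 56 ∈ (Z/61Z)^×, its order divides φ(61) = 61 − 1 = 60 = 2^2 · 3 · 5.
Divisors of 60: 1, 2, 3, 4, 5, 6, 10, 12, 15, 20, 30, 60.
Evaluate successive powers at the divisors of 60:
56^1 ≡ 56
56^2 ≡ 25
56^3 ≡ 58
56^4 ≡ 15
56^5 ≡ 47
56^6 ≡ 9
56^10 ≡ 13
56^12 ≡ 20
56^15 ≡ 1
The smallest such exponent is 15, so the order of 56 is 15.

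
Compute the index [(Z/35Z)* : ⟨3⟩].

2

By Lagrange's theorem, ord_35(3) divides φ(35) = φ(5·7) = (5−1)·(7−1) = 4·6 = 24 = 2^3 · 3.
Divisors of 24: 1, 2, 3, 4, 6, 8, 12, 24.
Check 3^d mod 35 for each divisor in increasing order:
3^1 ≡ 3 (mod 35)
3^2 ≡ 9 (mod 35)
3^3 ≡ 27 (mod 35)
3^4 ≡ 11 (mod 35)
3^6 ≡ 29 (mod 35)
3^8 ≡ 16 (mod 35)
3^12 ≡ 1 (mod 35) ✓
Thus |⟨3⟩| = ord(3) = 12.
The index is φ(35) / ord(3) = 24 / 12 = 2.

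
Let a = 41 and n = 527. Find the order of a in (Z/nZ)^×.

240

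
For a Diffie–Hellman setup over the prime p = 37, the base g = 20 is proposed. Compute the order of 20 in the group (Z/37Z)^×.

36

The order of 20 must divide φ(37) = 37 − 1 = 36 = 2^2 · 3^2.
Divisors of 36: 1, 2, 3, 4, 6, 9, 12, 18, 36.
Evaluate successive powers at the divisors of 36:
20^1 ≡ 20
20^2 ≡ 30
20^3 ≡ 8
20^4 ≡ 12
20^6 ≡ 27
20^9 ≡ 31
20^12 ≡ 26
20^18 ≡ 36
20^36 ≡ 1
Hence ord(20) = 36.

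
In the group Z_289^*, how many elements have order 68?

32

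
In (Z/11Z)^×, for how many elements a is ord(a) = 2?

1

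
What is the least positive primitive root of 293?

2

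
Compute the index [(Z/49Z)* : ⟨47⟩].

1

By Lagrange's theorem, ord_49(47) divides φ(49) = φ(7^2) = 7·(7−1) = 42 = 2 · 3 · 7.
Divisors of 42: 1, 2, 3, 6, 7, 14, 21, 42.
Evaluate successive powers at the divisors of 42:
47^1 ≡ 47 (mod 49)
47^2 ≡ 4 (mod 49)
47^3 ≡ 41 (mod 49)
47^6 ≡ 15 (mod 49)
47^7 ≡ 19 (mod 49)
47^14 ≡ 18 (mod 49)
47^21 ≡ 48 (mod 49)
47^42 ≡ 1 (mod 49) ✓
So ord_49(47) = 42, hence |⟨47⟩| = 42.
The index is φ(49) / ord(47) = 42 / 42 = 1.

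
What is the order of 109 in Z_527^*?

By Lagrange's theorem, ord_527(109) divides φ(527) = φ(17·31) = (17−1)·(31−1) = 16·30 = 480 = 2^5 · 3 · 5.
Divisors of 480: 1, 2, 3, 4, 5, 6, 8, 10, 12, 15, 16, 20, 24, 30, 32, 40, 48, 60, 80, 96, 120, 160, 240, 480.
Compute 109^d (mod 527) for the divisors d until we hit 1:
109^1 ≡ 109 (mod 527)
109^2 ≡ 287 (mod 527)
109^3 ≡ 190 (mod 527)
109^4 ≡ 157 (mod 527)
109^5 ≡ 249 (mod 527)
109^6 ≡ 264 (mod 527)
109^8 ≡ 407 (mod 527)
109^10 ≡ 342 (mod 527)
109^12 ≡ 132 (mod 527)
109^15 ≡ 311 (mod 527)
109^16 ≡ 171 (mod 527)
109^20 ≡ 497 (mod 527)
109^24 ≡ 33 (mod 527)
109^30 ≡ 280 (mod 527)
109^32 ≡ 256 (mod 527)
109^40 ≡ 373 (mod 527)
109^48 ≡ 35 (mod 527)
109^60 ≡ 404 (mod 527)
109^80 ≡ 1 (mod 527) ✓
Hence ord(109) = 80.

80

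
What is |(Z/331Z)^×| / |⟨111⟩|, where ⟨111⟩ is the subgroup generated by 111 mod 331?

30

The order of 111 must divide φ(331) = 331 − 1 = 330 = 2 · 3 · 5 · 11.
Divisors of 330: 1, 2, 3, 5, 6, 10, 11, 15, 22, 30, 33, 55, 66, 110, 165, 330.
Test each divisor d:
111^1 ≡ 111
111^2 ≡ 74
111^3 ≡ 270
111^5 ≡ 120
111^6 ≡ 80
111^10 ≡ 167
111^11 ≡ 1
The order of 111 is 11, so the subgroup it generates has 11 elements.
[(Z/331Z)^× : ⟨111⟩] = 330/11 = 30.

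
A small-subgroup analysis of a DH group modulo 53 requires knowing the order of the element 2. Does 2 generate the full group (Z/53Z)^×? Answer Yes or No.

φ(53) = 53 − 1 = 52 = 2^2 · 13.
It suffices to check that the order of 2 is not a proper divisor of 52: compute 2^(52/q) for q ∈ {2, 13}.
2^26 ≡ 52 (mod 53)  [q = 2: ≢ 1 ✓]
2^4 ≡ 16 (mod 53)  [q = 13: ≢ 1 ✓]
None equal 1, so ord_53(2) = 52: 2 is a primitive root.

Yes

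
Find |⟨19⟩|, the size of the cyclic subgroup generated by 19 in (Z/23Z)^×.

22

The order of 19 must divide φ(23) = 23 − 1 = 22 = 2 · 11.
Divisors of 22: 1, 2, 11, 22.
Check 19^d mod 23 for each divisor in increasing order:
19^1 ≡ 19 (mod 23)
19^2 ≡ 16 (mod 23)
19^11 ≡ 22 (mod 23)
19^22 ≡ 1 (mod 23) ✓
The smallest such exponent is 22, so the order of 19 is 22.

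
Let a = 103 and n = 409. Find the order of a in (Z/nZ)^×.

68

Since 103 ∈ (Z/409Z)^×, its order divides φ(409) = 409 − 1 = 408 = 2^3 · 3 · 17.
Divisors of 408: 1, 2, 3, 4, 6, 8, 12, 17, 24, 34, 51, 68, 102, 136, 204, 408.
Evaluate successive powers at the divisors of 408:
103^1 ≡ 103 (mod 409)
103^2 ≡ 384 (mod 409)
103^3 ≡ 288 (mod 409)
103^4 ≡ 216 (mod 409)
103^6 ≡ 326 (mod 409)
103^8 ≡ 30 (mod 409)
103^12 ≡ 345 (mod 409)
103^17 ≡ 266 (mod 409)
103^24 ≡ 6 (mod 409)
103^34 ≡ 408 (mod 409)
103^51 ≡ 143 (mod 409)
103^68 ≡ 1 (mod 409) ✓
So ord_409(103) = 68.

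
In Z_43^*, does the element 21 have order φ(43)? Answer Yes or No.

φ(43) = 43 − 1 = 42 = 2 · 3 · 7.
21 is a primitive root mod 43 iff 21^(φ(43)/q) ≢ 1 for every prime q | φ(43), i.e. q ∈ {2, 3, 7}.
21^21 ≡ 1 (mod 43)  [q = 2: ≡ 1 ✗]
21^14 ≡ 1 (mod 43)  [q = 3: ≡ 1 ✗]
21^6 ≡ 41 (mod 43)  [q = 7: ≢ 1 ✓]
Since 21^21 ≡ 1, the order of 21 divides 21 < 42, so 21 is not a primitive root.

No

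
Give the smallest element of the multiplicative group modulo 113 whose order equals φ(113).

3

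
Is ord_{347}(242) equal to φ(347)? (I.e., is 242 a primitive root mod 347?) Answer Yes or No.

Yes

φ(347) = 347 − 1 = 346 = 2 · 173.
It suffices to check that the order of 242 is not a proper divisor of 346: compute 242^(346/q) for q ∈ {2, 173}.
242^173 ≡ 346 (mod 347)  [q = 2: ≢ 1 ✓]
242^2 ≡ 268 (mod 347)  [q = 173: ≢ 1 ✓]
All checks pass, so 242 has order 346 and is a primitive root modulo 347.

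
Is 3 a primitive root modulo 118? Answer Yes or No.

No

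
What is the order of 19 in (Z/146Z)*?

36

By Lagrange's theorem, ord_146(19) divides φ(146) = φ(2)·φ(73) = 1·72 = 72 = 2^3 · 3^2.
Divisors of 72: 1, 2, 3, 4, 6, 8, 9, 12, 18, 24, 36, 72.
Check 19^d mod 146 for each divisor in increasing order:
19^1 ≡ 19 (mod 146)
19^2 ≡ 69 (mod 146)
19^3 ≡ 143 (mod 146)
19^4 ≡ 89 (mod 146)
19^6 ≡ 9 (mod 146)
19^8 ≡ 37 (mod 146)
19^9 ≡ 119 (mod 146)
19^12 ≡ 81 (mod 146)
19^18 ≡ 145 (mod 146)
19^24 ≡ 137 (mod 146)
19^36 ≡ 1 (mod 146) ✓
Therefore the multiplicative order of 19 modulo 146 is 36.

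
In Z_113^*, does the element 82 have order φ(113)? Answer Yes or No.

φ(113) = 113 − 1 = 112 = 2^4 · 7.
82 is a primitive root mod 113 iff 82^(φ(113)/q) ≢ 1 for every prime q | φ(113), i.e. q ∈ {2, 7}.
82^56 ≡ 1 (mod 113)  [q = 2: ≡ 1 ✗]
82^16 ≡ 49 (mod 113)  [q = 7: ≢ 1 ✓]
Since 82^56 ≡ 1, the order of 82 divides 56 < 112, so 82 is not a primitive root.

No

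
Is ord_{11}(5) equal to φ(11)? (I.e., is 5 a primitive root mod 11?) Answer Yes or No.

No

φ(11) = 11 − 1 = 10 = 2 · 5.
An element g generates (Z/11Z)^× iff g^(10/q) ≢ 1 (mod 11) for each prime q ∈ {2, 5}.
5^5 ≡ 1 (mod 11)  [q = 2: ≡ 1 ✗]
5^2 ≡ 3 (mod 11)  [q = 5: ≢ 1 ✓]
5^5 ≡ 1 shows ord(5) | 5, strictly less than φ(11); not a primitive root.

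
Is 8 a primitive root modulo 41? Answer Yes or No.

φ(41) = 41 − 1 = 40 = 2^3 · 5.
An element g generates (Z/41Z)^× iff g^(40/q) ≢ 1 (mod 41) for each prime q ∈ {2, 5}.
8^20 ≡ 1 (mod 41)  [q = 2: ≡ 1 ✗]
8^8 ≡ 16 (mod 41)  [q = 5: ≢ 1 ✓]
8^20 ≡ 1 shows ord(8) | 20, strictly less than φ(41); not a primitive root.

No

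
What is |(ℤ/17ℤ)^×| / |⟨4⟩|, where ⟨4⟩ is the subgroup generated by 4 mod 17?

4

By Lagrange's theorem, ord_17(4) divides φ(17) = 17 − 1 = 16 = 2^4.
Divisors of 16: 1, 2, 4, 8, 16.
Check 4^d mod 17 for each divisor in increasing order:
4^1 ≡ 4 (mod 17)
4^2 ≡ 16 (mod 17)
4^4 ≡ 1 (mod 17) ✓
So ord_17(4) = 4, hence |⟨4⟩| = 4.
[(Z/17Z)^× : ⟨4⟩] = 16/4 = 4.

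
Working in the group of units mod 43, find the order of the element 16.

By Lagrange's theorem, ord_43(16) divides φ(43) = 43 − 1 = 42 = 2 · 3 · 7.
Divisors of 42: 1, 2, 3, 6, 7, 14, 21, 42.
Compute 16^d (mod 43) for the divisors d until we hit 1:
16^1 ≡ 16
16^2 ≡ 41
16^3 ≡ 11
16^6 ≡ 35
16^7 ≡ 1
The smallest such exponent is 7, so the order of 16 is 7.

7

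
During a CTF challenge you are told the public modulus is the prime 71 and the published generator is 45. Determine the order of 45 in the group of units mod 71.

Since 45 ∈ (Z/71Z)^×, its order divides φ(71) = 71 − 1 = 70 = 2 · 5 · 7.
Divisors of 70: 1, 2, 5, 7, 10, 14, 35, 70.
Test each divisor d:
45^1 ≡ 45
45^2 ≡ 37
45^5 ≡ 48
45^7 ≡ 1
So ord_71(45) = 7.

7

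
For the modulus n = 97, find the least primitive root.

5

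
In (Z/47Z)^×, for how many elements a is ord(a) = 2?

1

φ(47) = 47 − 1 = 46 = 2 · 23.
(Z/47Z)^× is cyclic (|G| = 46); a cyclic group of order m has exactly φ(d) elements of each order d | m, and none otherwise.
2 | 46, and φ(2) = 2 − 1 = 1.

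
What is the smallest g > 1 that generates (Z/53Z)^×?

φ(53) = 53 − 1 = 52 = 2^2 · 13.
g is a primitive root iff g^(52/q) ≢ 1 (mod 53) for each prime q ∈ {2, 13}.
g = 2: 2^26 ≡ 52; 2^4 ≡ 16 — none is 1, so 2 is a primitive root.
The smallest primitive root modulo 53 is 2.

2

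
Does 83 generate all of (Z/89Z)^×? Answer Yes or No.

Yes

φ(89) = 89 − 1 = 88 = 2^3 · 11.
Test 83^(88/q) mod 89 for each prime factor q of 88:
83^44 ≡ 88 (mod 89)  [q = 2: ≢ 1 ✓]
83^8 ≡ 8 (mod 89)  [q = 11: ≢ 1 ✓]
All checks pass, so 83 has order 88 and is a primitive root modulo 89.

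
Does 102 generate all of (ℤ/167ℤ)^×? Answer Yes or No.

Yes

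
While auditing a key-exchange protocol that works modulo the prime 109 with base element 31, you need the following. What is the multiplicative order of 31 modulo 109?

54

By Lagrange's theorem, ord_109(31) divides φ(109) = 109 − 1 = 108 = 2^2 · 3^3.
Divisors of 108: 1, 2, 3, 4, 6, 9, 12, 18, 27, 36, 54, 108.
Evaluate successive powers at the divisors of 108:
31^1 ≡ 31 (mod 109)
31^2 ≡ 89 (mod 109)
31^3 ≡ 34 (mod 109)
31^4 ≡ 73 (mod 109)
31^6 ≡ 66 (mod 109)
31^9 ≡ 64 (mod 109)
31^12 ≡ 105 (mod 109)
31^18 ≡ 63 (mod 109)
31^27 ≡ 108 (mod 109)
31^36 ≡ 45 (mod 109)
31^54 ≡ 1 (mod 109) ✓
So ord_109(31) = 54.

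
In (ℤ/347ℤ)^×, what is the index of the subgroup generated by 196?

2

By Lagrange's theorem, ord_347(196) divides φ(347) = 347 − 1 = 346 = 2 · 173.
Divisors of 346: 1, 2, 173, 346.
Evaluate successive powers at the divisors of 346:
196^1 ≡ 196 (mod 347)
196^2 ≡ 246 (mod 347)
196^173 ≡ 1 (mod 347) ✓
So ord_347(196) = 173, hence |⟨196⟩| = 173.
[(Z/347Z)^× : ⟨196⟩] = 346/173 = 2.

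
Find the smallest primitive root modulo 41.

6

φ(41) = 41 − 1 = 40 = 2^3 · 5.
g is a primitive root iff g^(40/q) ≢ 1 (mod 41) for each prime q ∈ {2, 5}.
g = 2: 2^20 ≡ 1 — hits 1, so not a primitive root.
g = 3: 3^20 ≡ 40; 3^8 ≡ 1 — hits 1, so not a primitive root.
g = 4: 4^20 ≡ 1 — hits 1, so not a primitive root.
g = 5: 5^20 ≡ 1 — hits 1, so not a primitive root.
g = 6: 6^20 ≡ 40; 6^8 ≡ 10 — none is 1, so 6 is a primitive root.
Hence the least primitive root of 41 is 6.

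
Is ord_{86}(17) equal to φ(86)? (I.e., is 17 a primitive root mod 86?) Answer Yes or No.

No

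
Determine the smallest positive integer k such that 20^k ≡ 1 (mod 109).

54

Since 20 ∈ (Z/109Z)^×, its order divides φ(109) = 109 − 1 = 108 = 2^2 · 3^3.
Divisors of 108: 1, 2, 3, 4, 6, 9, 12, 18, 27, 36, 54, 108.
Compute 20^d (mod 109) for the divisors d until we hit 1:
20^1 ≡ 20
20^2 ≡ 73
20^3 ≡ 43
20^4 ≡ 97
20^6 ≡ 105
20^9 ≡ 46
20^12 ≡ 16
20^18 ≡ 45
20^27 ≡ 108
20^36 ≡ 63
20^54 ≡ 1
Therefore the multiplicative order of 20 modulo 109 is 54.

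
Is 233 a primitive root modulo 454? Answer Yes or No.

Yes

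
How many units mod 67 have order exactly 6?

2

φ(67) = 67 − 1 = 66 = 2 · 3 · 11.
In a cyclic group of order 66, there are φ(d) elements of order d for each divisor d of 66, and zero for non-divisors.
6 = 2 · 3 divides 66, and φ(6) = 2.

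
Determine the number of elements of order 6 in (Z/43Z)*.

2

φ(43) = 43 − 1 = 42 = 2 · 3 · 7.
Since (Z/43Z)^× is cyclic of order 42, the number of elements of order d is φ(d) when d | 42 and 0 otherwise.
6 = 2 · 3 divides 42, and φ(6) = 2.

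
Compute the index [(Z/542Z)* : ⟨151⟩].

The order of 151 must divide φ(542) = φ(2)·φ(271) = 1·270 = 270 = 2 · 3^3 · 5.
Divisors of 270: 1, 2, 3, 5, 6, 9, 10, 15, 18, 27, 30, 45, 54, 90, 135, 270.
Check 151^d mod 542 for each divisor in increasing order:
151^1 ≡ 151
151^2 ≡ 37
151^3 ≡ 167
151^5 ≡ 217
151^6 ≡ 247
151^9 ≡ 57
151^10 ≡ 477
151^15 ≡ 529
151^18 ≡ 539
151^27 ≡ 371
151^30 ≡ 169
151^45 ≡ 513
151^54 ≡ 515
151^90 ≡ 299
151^135 ≡ 1
The order of 151 is 135, so the subgroup it generates has 135 elements.
[(Z/542Z)^× : ⟨151⟩] = 270/135 = 2.

2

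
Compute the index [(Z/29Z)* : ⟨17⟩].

7

By Lagrange's theorem, ord_29(17) divides φ(29) = 29 − 1 = 28 = 2^2 · 7.
Divisors of 28: 1, 2, 4, 7, 14, 28.
Evaluate successive powers at the divisors of 28:
17^1 ≡ 17
17^2 ≡ 28
17^4 ≡ 1
The order of 17 is 4, so the subgroup it generates has 4 elements.
[(Z/29Z)^× : ⟨17⟩] = 28/4 = 7.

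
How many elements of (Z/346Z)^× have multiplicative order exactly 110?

0

φ(346) = φ(2)·φ(173) = 1·172 = 172 = 2^2 · 43.
(Z/346Z)^× is cyclic (|G| = 172); a cyclic group of order m has exactly φ(d) elements of each order d | m, and none otherwise.
Since 110 ∤ 172, the count is 0.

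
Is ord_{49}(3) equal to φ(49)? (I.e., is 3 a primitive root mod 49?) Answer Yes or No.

Yes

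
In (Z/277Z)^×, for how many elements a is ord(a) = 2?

1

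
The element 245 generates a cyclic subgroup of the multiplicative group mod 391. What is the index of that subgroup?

2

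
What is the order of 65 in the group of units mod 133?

ord(65) | φ(133) = φ(7·19) = (7−1)·(19−1) = 6·18 = 108 = 2^2 · 3^3.
Divisors of 108: 1, 2, 3, 4, 6, 9, 12, 18, 27, 36, 54, 108.
Check 65^d mod 133 for each divisor in increasing order:
65^1 ≡ 65
65^2 ≡ 102
65^3 ≡ 113
65^4 ≡ 30
65^6 ≡ 1
The smallest such exponent is 6, so the order of 65 is 6.

6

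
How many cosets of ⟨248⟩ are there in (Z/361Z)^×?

18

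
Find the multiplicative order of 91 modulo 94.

46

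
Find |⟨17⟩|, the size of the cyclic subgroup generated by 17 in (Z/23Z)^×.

ord(17) | φ(23) = 23 − 1 = 22 = 2 · 11.
Divisors of 22: 1, 2, 11, 22.
Test each divisor d:
17^1 ≡ 17
17^2 ≡ 13
17^11 ≡ 22
17^22 ≡ 1
Hence ord(17) = 22.

22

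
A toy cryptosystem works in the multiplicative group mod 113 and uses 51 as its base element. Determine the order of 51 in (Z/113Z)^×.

The order of 51 must divide φ(113) = 113 − 1 = 112 = 2^4 · 7.
Divisors of 112: 1, 2, 4, 7, 8, 14, 16, 28, 56, 112.
Check 51^d mod 113 for each divisor in increasing order:
51^1 ≡ 51 (mod 113)
51^2 ≡ 2 (mod 113)
51^4 ≡ 4 (mod 113)
51^7 ≡ 69 (mod 113)
51^8 ≡ 16 (mod 113)
51^14 ≡ 15 (mod 113)
51^16 ≡ 30 (mod 113)
51^28 ≡ 112 (mod 113)
51^56 ≡ 1 (mod 113) ✓
So ord_113(51) = 56.

56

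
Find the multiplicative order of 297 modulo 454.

113

By Lagrange's theorem, ord_454(297) divides φ(454) = φ(2)·φ(227) = 1·226 = 226 = 2 · 113.
Divisors of 226: 1, 2, 113, 226.
Test each divisor d:
297^1 ≡ 297 (mod 454)
297^2 ≡ 133 (mod 454)
297^113 ≡ 1 (mod 454) ✓
Therefore the multiplicative order of 297 modulo 454 is 113.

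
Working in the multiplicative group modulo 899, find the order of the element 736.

ord(736) | φ(899) = φ(29·31) = (29−1)·(31−1) = 28·30 = 840 = 2^3 · 3 · 5 · 7.
Divisors of 840: 1, 2, 3, 4, 5, 6, 7, 8, 10, 12, 14, 15, 20, 21, 24, 28, 30, 35, 40, 42, 56, 60, 70, 84, 105, 120, 140, 168, 210, 280, 420, 840.
Compute 736^d (mod 899) for the divisors d until we hit 1:
736^1 ≡ 736
736^2 ≡ 498
736^3 ≡ 635
736^4 ≡ 779
736^5 ≡ 681
736^6 ≡ 473
736^7 ≡ 215
736^8 ≡ 16
736^10 ≡ 776
736^12 ≡ 777
736^14 ≡ 376
736^15 ≡ 743
736^20 ≡ 745
736^21 ≡ 829
736^24 ≡ 500
736^28 ≡ 233
736^30 ≡ 63
736^35 ≡ 650
736^40 ≡ 342
736^42 ≡ 405
736^56 ≡ 349
736^60 ≡ 373
736^70 ≡ 869
736^84 ≡ 407
736^105 ≡ 278
736^120 ≡ 683
736^140 ≡ 1
Hence ord(736) = 140.

140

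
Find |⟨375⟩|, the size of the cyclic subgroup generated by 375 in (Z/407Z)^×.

36

The order of 375 must divide φ(407) = φ(11·37) = (11−1)·(37−1) = 10·36 = 360 = 2^3 · 3^2 · 5.
Divisors of 360: 1, 2, 3, 4, 5, 6, 8, 9, 10, 12, 15, 18, 20, 24, 30, 36, 40, 45, 60, 72, 90, 120, 180, 360.
Compute 375^d (mod 407) for the divisors d until we hit 1:
375^1 ≡ 375 (mod 407)
375^2 ≡ 210 (mod 407)
375^3 ≡ 199 (mod 407)
375^4 ≡ 144 (mod 407)
375^5 ≡ 276 (mod 407)
375^6 ≡ 122 (mod 407)
375^8 ≡ 386 (mod 407)
375^9 ≡ 265 (mod 407)
375^10 ≡ 67 (mod 407)
375^12 ≡ 232 (mod 407)
375^15 ≡ 177 (mod 407)
375^18 ≡ 221 (mod 407)
375^20 ≡ 12 (mod 407)
375^24 ≡ 100 (mod 407)
375^30 ≡ 397 (mod 407)
375^36 ≡ 1 (mod 407) ✓
Therefore the multiplicative order of 375 modulo 407 is 36.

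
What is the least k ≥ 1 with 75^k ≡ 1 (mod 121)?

Since 75 ∈ (Z/121Z)^×, its order divides φ(121) = φ(11^2) = 11·(11−1) = 110 = 2 · 5 · 11.
Divisors of 110: 1, 2, 5, 10, 11, 22, 55, 110.
Check 75^d mod 121 for each divisor in increasing order:
75^1 ≡ 75 (mod 121)
75^2 ≡ 59 (mod 121)
75^5 ≡ 78 (mod 121)
75^10 ≡ 34 (mod 121)
75^11 ≡ 9 (mod 121)
75^22 ≡ 81 (mod 121)
75^55 ≡ 1 (mod 121) ✓
Hence ord(75) = 55.

55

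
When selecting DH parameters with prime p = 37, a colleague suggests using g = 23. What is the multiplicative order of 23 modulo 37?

12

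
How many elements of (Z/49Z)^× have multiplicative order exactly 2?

φ(49) = φ(7^2) = 7·(7−1) = 42 = 2 · 3 · 7.
(Z/49Z)^× is cyclic (|G| = 42); a cyclic group of order m has exactly φ(d) elements of each order d | m, and none otherwise.
2 | 42, and φ(2) = 2 − 1 = 1.

1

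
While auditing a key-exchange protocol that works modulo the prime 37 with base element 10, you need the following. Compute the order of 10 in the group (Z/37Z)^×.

The order of 10 must divide φ(37) = 37 − 1 = 36 = 2^2 · 3^2.
Divisors of 36: 1, 2, 3, 4, 6, 9, 12, 18, 36.
Test each divisor d:
10^1 ≡ 10 (mod 37)
10^2 ≡ 26 (mod 37)
10^3 ≡ 1 (mod 37) ✓
So ord_37(10) = 3.

3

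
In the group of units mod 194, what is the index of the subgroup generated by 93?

4

ord(93) | φ(194) = φ(2)·φ(97) = 1·96 = 96 = 2^5 · 3.
Divisors of 96: 1, 2, 3, 4, 6, 8, 12, 16, 24, 32, 48, 96.
Compute 93^d (mod 194) for the divisors d until we hit 1:
93^1 ≡ 93 (mod 194)
93^2 ≡ 113 (mod 194)
93^3 ≡ 33 (mod 194)
93^4 ≡ 159 (mod 194)
93^6 ≡ 119 (mod 194)
93^8 ≡ 61 (mod 194)
93^12 ≡ 193 (mod 194)
93^16 ≡ 35 (mod 194)
93^24 ≡ 1 (mod 194) ✓
So ord_194(93) = 24, hence |⟨93⟩| = 24.
The index is φ(194) / ord(93) = 96 / 24 = 4.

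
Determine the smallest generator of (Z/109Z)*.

φ(109) = 109 − 1 = 108 = 2^2 · 3^3.
Test candidates g = 2, 3, … against the prime factors q ∈ {2, 3} of φ(109): g is a generator iff g^(108/q) ≢ 1 for every such q.
g = 2: 2^54 ≡ 108; 2^36 ≡ 1 — hits 1, so not a primitive root.
g = 3: 3^54 ≡ 1 — hits 1, so not a primitive root.
g = 4: 4^54 ≡ 1 — hits 1, so not a primitive root.
g = 5: 5^54 ≡ 1 — hits 1, so not a primitive root.
g = 6: 6^54 ≡ 108; 6^36 ≡ 63 — none is 1, so 6 is a primitive root.
The smallest primitive root modulo 109 is 6.

6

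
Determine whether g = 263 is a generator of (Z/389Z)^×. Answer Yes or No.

φ(389) = 389 − 1 = 388 = 2^2 · 97.
263 is a primitive root mod 389 iff 263^(φ(389)/q) ≢ 1 for every prime q | φ(389), i.e. q ∈ {2, 97}.
263^194 ≡ 388 (mod 389)  [q = 2: ≢ 1 ✓]
263^4 ≡ 272 (mod 389)  [q = 97: ≢ 1 ✓]
None equal 1, so ord_389(263) = 388: 263 is a primitive root.

Yes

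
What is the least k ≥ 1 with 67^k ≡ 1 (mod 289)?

The order of 67 must divide φ(289) = φ(17^2) = 17·(17−1) = 272 = 2^4 · 17.
Divisors of 272: 1, 2, 4, 8, 16, 17, 34, 68, 136, 272.
Test each divisor d:
67^1 ≡ 67 (mod 289)
67^2 ≡ 154 (mod 289)
67^4 ≡ 18 (mod 289)
67^8 ≡ 35 (mod 289)
67^16 ≡ 69 (mod 289)
67^17 ≡ 288 (mod 289)
67^34 ≡ 1 (mod 289) ✓
Hence ord(67) = 34.

34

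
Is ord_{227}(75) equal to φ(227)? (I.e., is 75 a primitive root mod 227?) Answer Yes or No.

No

φ(227) = 227 − 1 = 226 = 2 · 113.
Test 75^(226/q) mod 227 for each prime factor q of 226:
75^113 ≡ 1 (mod 227)  [q = 2: ≡ 1 ✗]
75^2 ≡ 177 (mod 227)  [q = 113: ≢ 1 ✓]
Since 75^113 ≡ 1, the order of 75 divides 113 < 226, so 75 is not a primitive root.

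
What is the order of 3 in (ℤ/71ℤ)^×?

By Lagrange's theorem, ord_71(3) divides φ(71) = 71 − 1 = 70 = 2 · 5 · 7.
Divisors of 70: 1, 2, 5, 7, 10, 14, 35, 70.
Test each divisor d:
3^1 ≡ 3 (mod 71)
3^2 ≡ 9 (mod 71)
3^5 ≡ 30 (mod 71)
3^7 ≡ 57 (mod 71)
3^10 ≡ 48 (mod 71)
3^14 ≡ 54 (mod 71)
3^35 ≡ 1 (mod 71) ✓
Therefore the multiplicative order of 3 modulo 71 is 35.

35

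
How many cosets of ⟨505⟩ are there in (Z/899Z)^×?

Since 505 ∈ (Z/899Z)^×, its order divides φ(899) = φ(29·31) = (29−1)·(31−1) = 28·30 = 840 = 2^3 · 3 · 5 · 7.
Divisors of 840: 1, 2, 3, 4, 5, 6, 7, 8, 10, 12, 14, 15, 20, 21, 24, 28, 30, 35, 40, 42, 56, 60, 70, 84, 105, 120, 140, 168, 210, 280, 420, 840.
Compute 505^d (mod 899) for the divisors d until we hit 1:
505^1 ≡ 505
505^2 ≡ 608
505^3 ≡ 481
505^4 ≡ 175
505^5 ≡ 273
505^6 ≡ 318
505^7 ≡ 568
505^8 ≡ 59
505^10 ≡ 811
505^12 ≡ 436
505^14 ≡ 782
505^15 ≡ 249
505^20 ≡ 552
505^21 ≡ 70
505^24 ≡ 407
505^28 ≡ 204
505^30 ≡ 869
505^35 ≡ 800
505^40 ≡ 842
505^42 ≡ 405
505^56 ≡ 262
505^60 ≡ 1
The order of 505 is 60, so the subgroup it generates has 60 elements.
Index = |(Z/899Z)^×| / |⟨505⟩| = 840 / 60 = 14.

14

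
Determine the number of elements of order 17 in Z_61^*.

φ(61) = 61 − 1 = 60 = 2^2 · 3 · 5.
In a cyclic group of order 60, there are φ(d) elements of order d for each divisor d of 60, and zero for non-divisors.
Since 17 ∤ 60, the count is 0.

0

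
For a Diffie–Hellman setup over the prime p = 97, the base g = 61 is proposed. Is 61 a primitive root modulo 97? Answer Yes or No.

φ(97) = 97 − 1 = 96 = 2^5 · 3.
61 is a primitive root mod 97 iff 61^(φ(97)/q) ≢ 1 for every prime q | φ(97), i.e. q ∈ {2, 3}.
61^48 ≡ 1 (mod 97)  [q = 2: ≡ 1 ✗]
61^32 ≡ 35 (mod 97)  [q = 3: ≢ 1 ✓]
Since 61^48 ≡ 1, the order of 61 divides 48 < 96, so 61 is not a primitive root.

No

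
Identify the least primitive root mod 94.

φ(94) = φ(2)·φ(47) = 1·46 = 46 = 2 · 23.
Test candidates g = 2, 3, … against the prime factors q ∈ {2, 23} of φ(94): g is a generator iff g^(46/q) ≢ 1 for every such q.
g = 2: gcd(2, 94) = 2 > 1, not a unit — skip.
g = 3: 3^23 ≡ 1 — hits 1, so not a primitive root.
g = 4: gcd(4, 94) = 2 > 1, not a unit — skip.
g = 5: 5^23 ≡ 93; 5^2 ≡ 25 — none is 1, so 5 is a primitive root.
Hence the least primitive root of 94 is 5.

5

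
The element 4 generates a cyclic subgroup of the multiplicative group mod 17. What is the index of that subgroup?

4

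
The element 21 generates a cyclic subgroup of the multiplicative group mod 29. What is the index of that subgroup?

1

By Lagrange's theorem, ord_29(21) divides φ(29) = 29 − 1 = 28 = 2^2 · 7.
Divisors of 28: 1, 2, 4, 7, 14, 28.
Check 21^d mod 29 for each divisor in increasing order:
21^1 ≡ 21 (mod 29)
21^2 ≡ 6 (mod 29)
21^4 ≡ 7 (mod 29)
21^7 ≡ 12 (mod 29)
21^14 ≡ 28 (mod 29)
21^28 ≡ 1 (mod 29) ✓
So ord_29(21) = 28, hence |⟨21⟩| = 28.
Index = |(Z/29Z)^×| / |⟨21⟩| = 28 / 28 = 1.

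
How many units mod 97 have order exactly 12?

4

φ(97) = 97 − 1 = 96 = 2^5 · 3.
In a cyclic group of order 96, there are φ(d) elements of order d for each divisor d of 96, and zero for non-divisors.
12 = 2^2 · 3 divides 96, and φ(12) = 4.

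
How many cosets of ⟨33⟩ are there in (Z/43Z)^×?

1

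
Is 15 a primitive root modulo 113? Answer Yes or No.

φ(113) = 113 − 1 = 112 = 2^4 · 7.
It suffices to check that the order of 15 is not a proper divisor of 112: compute 15^(112/q) for q ∈ {2, 7}.
15^56 ≡ 1 (mod 113)  [q = 2: ≡ 1 ✗]
15^16 ≡ 1 (mod 113)  [q = 7: ≡ 1 ✗]
15^56 ≡ 1 shows ord(15) | 56, strictly less than φ(113); not a primitive root.

No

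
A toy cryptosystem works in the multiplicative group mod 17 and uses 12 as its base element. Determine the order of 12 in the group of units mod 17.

16

Since 12 ∈ (Z/17Z)^×, its order divides φ(17) = 17 − 1 = 16 = 2^4.
Divisors of 16: 1, 2, 4, 8, 16.
Check 12^d mod 17 for each divisor in increasing order:
12^1 ≡ 12 (mod 17)
12^2 ≡ 8 (mod 17)
12^4 ≡ 13 (mod 17)
12^8 ≡ 16 (mod 17)
12^16 ≡ 1 (mod 17) ✓
Hence ord(12) = 16.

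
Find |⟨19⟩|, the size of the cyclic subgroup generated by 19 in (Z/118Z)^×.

Since 19 ∈ (Z/118Z)^×, its order divides φ(118) = φ(2)·φ(59) = 1·58 = 58 = 2 · 29.
Divisors of 58: 1, 2, 29, 58.
Compute 19^d (mod 118) for the divisors d until we hit 1:
19^1 ≡ 19
19^2 ≡ 7
19^29 ≡ 1
Hence ord(19) = 29.

29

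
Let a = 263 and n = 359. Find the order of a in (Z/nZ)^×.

ord(263) | φ(359) = 359 − 1 = 358 = 2 · 179.
Divisors of 358: 1, 2, 179, 358.
Test each divisor d:
263^1 ≡ 263
263^2 ≡ 241
263^179 ≡ 358
263^358 ≡ 1
So ord_359(263) = 358.

358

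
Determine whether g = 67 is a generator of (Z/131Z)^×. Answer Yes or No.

φ(131) = 131 − 1 = 130 = 2 · 5 · 13.
An element g generates (Z/131Z)^× iff g^(130/q) ≢ 1 (mod 131) for each prime q ∈ {2, 5, 13}.
67^65 ≡ 130 (mod 131)  [q = 2: ≢ 1 ✓]
67^26 ≡ 53 (mod 131)  [q = 5: ≢ 1 ✓]
67^10 ≡ 45 (mod 131)  [q = 13: ≢ 1 ✓]
All checks pass, so 67 has order 130 and is a primitive root modulo 131.

Yes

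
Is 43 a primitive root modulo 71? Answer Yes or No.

No

φ(71) = 71 − 1 = 70 = 2 · 5 · 7.
43 is a primitive root mod 71 iff 43^(φ(71)/q) ≢ 1 for every prime q | φ(71), i.e. q ∈ {2, 5, 7}.
43^35 ≡ 1 (mod 71)  [q = 2: ≡ 1 ✗]
43^14 ≡ 57 (mod 71)  [q = 5: ≢ 1 ✓]
43^10 ≡ 30 (mod 71)  [q = 7: ≢ 1 ✓]
The check at q = 2 fails, so 43 generates a proper subgroup.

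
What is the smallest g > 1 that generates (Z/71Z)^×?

7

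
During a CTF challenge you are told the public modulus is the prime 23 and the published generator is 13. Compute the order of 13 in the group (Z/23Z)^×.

ord(13) | φ(23) = 23 − 1 = 22 = 2 · 11.
Divisors of 22: 1, 2, 11, 22.
Test each divisor d:
13^1 ≡ 13 (mod 23)
13^2 ≡ 8 (mod 23)
13^11 ≡ 1 (mod 23) ✓
Hence ord(13) = 11.

11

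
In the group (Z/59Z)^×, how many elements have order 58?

φ(59) = 59 − 1 = 58 = 2 · 29.
In a cyclic group of order 58, there are φ(d) elements of order d for each divisor d of 58, and zero for non-divisors.
58 = 2 · 29 divides 58, and φ(58) = 28.

28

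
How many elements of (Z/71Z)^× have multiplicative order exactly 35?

24

φ(71) = 71 − 1 = 70 = 2 · 5 · 7.
Since (Z/71Z)^× is cyclic of order 70, the number of elements of order d is φ(d) when d | 70 and 0 otherwise.
35 = 5 · 7 divides 70, and φ(35) = 24.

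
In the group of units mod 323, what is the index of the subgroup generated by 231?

Since 231 ∈ (Z/323Z)^×, its order divides φ(323) = φ(17·19) = (17−1)·(19−1) = 16·18 = 288 = 2^5 · 3^2.
Divisors of 288: 1, 2, 3, 4, 6, 8, 9, 12, 16, 18, 24, 32, 36, 48, 72, 96, 144, 288.
Compute 231^d (mod 323) for the divisors d until we hit 1:
231^1 ≡ 231 (mod 323)
231^2 ≡ 66 (mod 323)
231^3 ≡ 65 (mod 323)
231^4 ≡ 157 (mod 323)
231^6 ≡ 26 (mod 323)
231^8 ≡ 101 (mod 323)
231^9 ≡ 75 (mod 323)
231^12 ≡ 30 (mod 323)
231^16 ≡ 188 (mod 323)
231^18 ≡ 134 (mod 323)
231^24 ≡ 254 (mod 323)
231^32 ≡ 137 (mod 323)
231^36 ≡ 191 (mod 323)
231^48 ≡ 239 (mod 323)
231^72 ≡ 305 (mod 323)
231^96 ≡ 273 (mod 323)
231^144 ≡ 1 (mod 323) ✓
The order of 231 is 144, so the subgroup it generates has 144 elements.
The index is φ(323) / ord(231) = 288 / 144 = 2.

2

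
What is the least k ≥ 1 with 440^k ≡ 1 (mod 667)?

154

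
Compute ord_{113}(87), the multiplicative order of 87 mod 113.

Since 87 ∈ (Z/113Z)^×, its order divides φ(113) = 113 − 1 = 112 = 2^4 · 7.
Divisors of 112: 1, 2, 4, 7, 8, 14, 16, 28, 56, 112.
Check 87^d mod 113 for each divisor in increasing order:
87^1 ≡ 87 (mod 113)
87^2 ≡ 111 (mod 113)
87^4 ≡ 4 (mod 113)
87^7 ≡ 95 (mod 113)
87^8 ≡ 16 (mod 113)
87^14 ≡ 98 (mod 113)
87^16 ≡ 30 (mod 113)
87^28 ≡ 112 (mod 113)
87^56 ≡ 1 (mod 113) ✓
The smallest such exponent is 56, so the order of 87 is 56.

56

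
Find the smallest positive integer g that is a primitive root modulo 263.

5

φ(263) = 263 − 1 = 262 = 2 · 131.
g is a primitive root iff g^(262/q) ≢ 1 (mod 263) for each prime q ∈ {2, 131}.
g = 2: 2^131 ≡ 1 — hits 1, so not a primitive root.
g = 3: 3^131 ≡ 1 — hits 1, so not a primitive root.
g = 4: 4^131 ≡ 1 — hits 1, so not a primitive root.
g = 5: 5^131 ≡ 262; 5^2 ≡ 25 — none is 1, so 5 is a primitive root.
The smallest primitive root modulo 263 is 5.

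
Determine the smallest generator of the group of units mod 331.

3

φ(331) = 331 − 1 = 330 = 2 · 3 · 5 · 11.
Test candidates g = 2, 3, … against the prime factors q ∈ {2, 3, 5, 11} of φ(331): g is a generator iff g^(330/q) ≢ 1 for every such q.
g = 2: 2^165 ≡ 330; 2^110 ≡ 299; 2^66 ≡ 64; 2^30 ≡ 1 — hits 1, so not a primitive root.
g = 3: 3^165 ≡ 330; 3^110 ≡ 299; 3^66 ≡ 64; 3^30 ≡ 270 — none is 1, so 3 is a primitive root.
The smallest primitive root modulo 331 is 3.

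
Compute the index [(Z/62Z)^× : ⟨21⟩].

1

The order of 21 must divide φ(62) = φ(2)·φ(31) = 1·30 = 30 = 2 · 3 · 5.
Divisors of 30: 1, 2, 3, 5, 6, 10, 15, 30.
Compute 21^d (mod 62) for the divisors d until we hit 1:
21^1 ≡ 21
21^2 ≡ 7
21^3 ≡ 23
21^5 ≡ 37
21^6 ≡ 33
21^10 ≡ 5
21^15 ≡ 61
21^30 ≡ 1
The order of 21 is 30, so the subgroup it generates has 30 elements.
[(Z/62Z)^× : ⟨21⟩] = 30/30 = 1.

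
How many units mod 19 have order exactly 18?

6

φ(19) = 19 − 1 = 18 = 2 · 3^2.
(Z/19Z)^× is cyclic (|G| = 18); a cyclic group of order m has exactly φ(d) elements of each order d | m, and none otherwise.
18 = 2 · 3^2 divides 18, and φ(18) = 6.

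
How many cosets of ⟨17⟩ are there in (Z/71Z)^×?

7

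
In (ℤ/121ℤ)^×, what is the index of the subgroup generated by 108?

By Lagrange's theorem, ord_121(108) divides φ(121) = φ(11^2) = 11·(11−1) = 110 = 2 · 5 · 11.
Divisors of 110: 1, 2, 5, 10, 11, 22, 55, 110.
Compute 108^d (mod 121) for the divisors d until we hit 1:
108^1 ≡ 108 (mod 121)
108^2 ≡ 48 (mod 121)
108^5 ≡ 56 (mod 121)
108^10 ≡ 111 (mod 121)
108^11 ≡ 9 (mod 121)
108^22 ≡ 81 (mod 121)
108^55 ≡ 1 (mod 121) ✓
Thus |⟨108⟩| = ord(108) = 55.
[(Z/121Z)^× : ⟨108⟩] = 110/55 = 2.

2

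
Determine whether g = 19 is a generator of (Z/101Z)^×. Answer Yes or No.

No

φ(101) = 101 − 1 = 100 = 2^2 · 5^2.
It suffices to check that the order of 19 is not a proper divisor of 100: compute 19^(100/q) for q ∈ {2, 5}.
19^50 ≡ 1 (mod 101)  [q = 2: ≡ 1 ✗]
19^20 ≡ 95 (mod 101)  [q = 5: ≢ 1 ✓]
The check at q = 2 fails, so 19 generates a proper subgroup.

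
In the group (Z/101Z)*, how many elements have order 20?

8

φ(101) = 101 − 1 = 100 = 2^2 · 5^2.
(Z/101Z)^× is cyclic (|G| = 100); a cyclic group of order m has exactly φ(d) elements of each order d | m, and none otherwise.
20 = 2^2 · 5 divides 100, and φ(20) = 8.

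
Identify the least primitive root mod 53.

φ(53) = 53 − 1 = 52 = 2^2 · 13.
g is a primitive root iff g^(52/q) ≢ 1 (mod 53) for each prime q ∈ {2, 13}.
g = 2: 2^26 ≡ 52; 2^4 ≡ 16 — none is 1, so 2 is a primitive root.
The smallest primitive root modulo 53 is 2.

2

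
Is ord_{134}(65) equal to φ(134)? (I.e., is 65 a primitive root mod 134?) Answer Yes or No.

φ(134) = φ(2)·φ(67) = 1·66 = 66 = 2 · 3 · 11.
It suffices to check that the order of 65 is not a proper divisor of 66: compute 65^(66/q) for q ∈ {2, 3, 11}.
65^33 ≡ 1 (mod 134)  [q = 2: ≡ 1 ✗]
65^22 ≡ 37 (mod 134)  [q = 3: ≢ 1 ✓]
65^6 ≡ 131 (mod 134)  [q = 11: ≢ 1 ✓]
65^33 ≡ 1 shows ord(65) | 33, strictly less than φ(134); not a primitive root.

No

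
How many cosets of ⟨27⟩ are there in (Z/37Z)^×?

Since 27 ∈ (Z/37Z)^×, its order divides φ(37) = 37 − 1 = 36 = 2^2 · 3^2.
Divisors of 36: 1, 2, 3, 4, 6, 9, 12, 18, 36.
Test each divisor d:
27^1 ≡ 27
27^2 ≡ 26
27^3 ≡ 36
27^4 ≡ 10
27^6 ≡ 1
Thus |⟨27⟩| = ord(27) = 6.
Index = |(Z/37Z)^×| / |⟨27⟩| = 36 / 6 = 6.

6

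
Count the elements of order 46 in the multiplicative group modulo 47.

22

φ(47) = 47 − 1 = 46 = 2 · 23.
Since (Z/47Z)^× is cyclic of order 46, the number of elements of order d is φ(d) when d | 46 and 0 otherwise.
46 = 2 · 23 divides 46, and φ(46) = 22.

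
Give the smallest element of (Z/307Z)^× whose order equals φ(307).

5

φ(307) = 307 − 1 = 306 = 2 · 3^2 · 17.
Test candidates g = 2, 3, … against the prime factors q ∈ {2, 3, 17} of φ(307): g is a generator iff g^(306/q) ≢ 1 for every such q.
g = 2: 2^153 ≡ 306; 2^102 ≡ 1 — hits 1, so not a primitive root.
g = 3: 3^153 ≡ 306; 3^102 ≡ 1 — hits 1, so not a primitive root.
g = 4: 4^153 ≡ 1 — hits 1, so not a primitive root.
g = 5: 5^153 ≡ 306; 5^102 ≡ 289; 5^18 ≡ 81 — none is 1, so 5 is a primitive root.
Hence the least primitive root of 307 is 5.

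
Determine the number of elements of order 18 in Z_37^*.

6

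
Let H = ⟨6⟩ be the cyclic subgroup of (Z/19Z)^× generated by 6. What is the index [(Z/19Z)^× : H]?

ord(6) | φ(19) = 19 − 1 = 18 = 2 · 3^2.
Divisors of 18: 1, 2, 3, 6, 9, 18.
Compute 6^d (mod 19) for the divisors d until we hit 1:
6^1 ≡ 6 (mod 19)
6^2 ≡ 17 (mod 19)
6^3 ≡ 7 (mod 19)
6^6 ≡ 11 (mod 19)
6^9 ≡ 1 (mod 19) ✓
So ord_19(6) = 9, hence |⟨6⟩| = 9.
The index is φ(19) / ord(6) = 18 / 9 = 2.

2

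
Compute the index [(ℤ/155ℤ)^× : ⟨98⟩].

ord(98) | φ(155) = φ(5·31) = (5−1)·(31−1) = 4·30 = 120 = 2^3 · 3 · 5.
Divisors of 120: 1, 2, 3, 4, 5, 6, 8, 10, 12, 15, 20, 24, 30, 40, 60, 120.
Test each divisor d:
98^1 ≡ 98 (mod 155)
98^2 ≡ 149 (mod 155)
98^3 ≡ 32 (mod 155)
98^4 ≡ 36 (mod 155)
98^5 ≡ 118 (mod 155)
98^6 ≡ 94 (mod 155)
98^8 ≡ 56 (mod 155)
98^10 ≡ 129 (mod 155)
98^12 ≡ 1 (mod 155) ✓
Thus |⟨98⟩| = ord(98) = 12.
The index is φ(155) / ord(98) = 120 / 12 = 10.

10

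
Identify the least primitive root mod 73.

5

φ(73) = 73 − 1 = 72 = 2^3 · 3^2.
Test candidates g = 2, 3, … against the prime factors q ∈ {2, 3} of φ(73): g is a generator iff g^(72/q) ≢ 1 for every such q.
g = 2: 2^36 ≡ 1 — hits 1, so not a primitive root.
g = 3: 3^36 ≡ 1 — hits 1, so not a primitive root.
g = 4: 4^36 ≡ 1 — hits 1, so not a primitive root.
g = 5: 5^36 ≡ 72; 5^24 ≡ 8 — none is 1, so 5 is a primitive root.
So 5 is the smallest generator of (Z/73Z)^×.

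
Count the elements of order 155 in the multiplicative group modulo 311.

120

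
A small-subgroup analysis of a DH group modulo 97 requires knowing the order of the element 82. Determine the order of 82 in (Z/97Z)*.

By Lagrange's theorem, ord_97(82) divides φ(97) = 97 − 1 = 96 = 2^5 · 3.
Divisors of 96: 1, 2, 3, 4, 6, 8, 12, 16, 24, 32, 48, 96.
Compute 82^d (mod 97) for the divisors d until we hit 1:
82^1 ≡ 82 (mod 97)
82^2 ≡ 31 (mod 97)
82^3 ≡ 20 (mod 97)
82^4 ≡ 88 (mod 97)
82^6 ≡ 12 (mod 97)
82^8 ≡ 81 (mod 97)
82^12 ≡ 47 (mod 97)
82^16 ≡ 62 (mod 97)
82^24 ≡ 75 (mod 97)
82^32 ≡ 61 (mod 97)
82^48 ≡ 96 (mod 97)
82^96 ≡ 1 (mod 97) ✓
So ord_97(82) = 96.

96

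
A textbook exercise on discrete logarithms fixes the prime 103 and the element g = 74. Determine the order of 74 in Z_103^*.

102

ord(74) | φ(103) = 103 − 1 = 102 = 2 · 3 · 17.
Divisors of 102: 1, 2, 3, 6, 17, 34, 51, 102.
Test each divisor d:
74^1 ≡ 74 (mod 103)
74^2 ≡ 17 (mod 103)
74^3 ≡ 22 (mod 103)
74^6 ≡ 72 (mod 103)
74^17 ≡ 47 (mod 103)
74^34 ≡ 46 (mod 103)
74^51 ≡ 102 (mod 103)
74^102 ≡ 1 (mod 103) ✓
Hence ord(74) = 102.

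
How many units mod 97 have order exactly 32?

16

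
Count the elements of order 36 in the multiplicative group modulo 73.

12

φ(73) = 73 − 1 = 72 = 2^3 · 3^2.
(Z/73Z)^× is cyclic (|G| = 72); a cyclic group of order m has exactly φ(d) elements of each order d | m, and none otherwise.
36 = 2^2 · 3^2 divides 72, and φ(36) = 12.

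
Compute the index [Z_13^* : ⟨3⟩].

4

The order of 3 must divide φ(13) = 13 − 1 = 12 = 2^2 · 3.
Divisors of 12: 1, 2, 3, 4, 6, 12.
Evaluate successive powers at the divisors of 12:
3^1 ≡ 3 (mod 13)
3^2 ≡ 9 (mod 13)
3^3 ≡ 1 (mod 13) ✓
The order of 3 is 3, so the subgroup it generates has 3 elements.
Index = |(Z/13Z)^×| / |⟨3⟩| = 12 / 3 = 4.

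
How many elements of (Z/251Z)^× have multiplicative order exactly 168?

φ(251) = 251 − 1 = 250 = 2 · 5^3.
Since (Z/251Z)^× is cyclic of order 250, the number of elements of order d is φ(d) when d | 250 and 0 otherwise.
168 does not divide 250, so no element of (Z/251Z)^× has order 168.

0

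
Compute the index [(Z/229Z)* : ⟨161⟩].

12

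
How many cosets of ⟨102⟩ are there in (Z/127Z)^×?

ord(102) | φ(127) = 127 − 1 = 126 = 2 · 3^2 · 7.
Divisors of 126: 1, 2, 3, 6, 7, 9, 14, 18, 21, 42, 63, 126.
Compute 102^d (mod 127) for the divisors d until we hit 1:
102^1 ≡ 102 (mod 127)
102^2 ≡ 117 (mod 127)
102^3 ≡ 123 (mod 127)
102^6 ≡ 16 (mod 127)
102^7 ≡ 108 (mod 127)
102^9 ≡ 63 (mod 127)
102^14 ≡ 107 (mod 127)
102^18 ≡ 32 (mod 127)
102^21 ≡ 126 (mod 127)
102^42 ≡ 1 (mod 127) ✓
Thus |⟨102⟩| = ord(102) = 42.
The index is φ(127) / ord(102) = 126 / 42 = 3.

3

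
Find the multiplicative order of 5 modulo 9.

6

Since 5 ∈ (Z/9Z)^×, its order divides φ(9) = φ(3^2) = 3·(3−1) = 6 = 2 · 3.
Divisors of 6: 1, 2, 3, 6.
Check 5^d mod 9 for each divisor in increasing order:
5^1 ≡ 5
5^2 ≡ 7
5^3 ≡ 8
5^6 ≡ 1
So ord_9(5) = 6.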